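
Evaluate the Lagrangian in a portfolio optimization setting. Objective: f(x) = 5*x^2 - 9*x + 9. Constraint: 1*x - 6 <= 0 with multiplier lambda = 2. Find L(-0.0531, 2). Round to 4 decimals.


Step 1: Evaluate f(x).
f(-0.0531) = 5*(-0.0531)^2 - 9*(-0.0531) + 9 = 9.492
Step 2: Evaluate g(x).
g(-0.0531) = 1*-0.0531 - 6 = -6.0531
Step 3: Compute Lagrangian.
L = 9.492 + 2*-6.0531 = -2.6142


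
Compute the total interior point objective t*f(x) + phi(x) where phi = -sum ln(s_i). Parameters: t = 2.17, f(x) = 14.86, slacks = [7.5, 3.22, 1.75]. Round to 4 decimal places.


Step 1: Compute log-barrier.
ln values: [2.0149, 1.1694, 0.5596]
phi = -(2.0149 + 1.1694 + 0.5596) = -3.7439
Step 2: Compute augmented objective.
t*f(x) = 2.17*14.86 = 32.2462
Total = 32.2462 - 3.7439 = 28.5023


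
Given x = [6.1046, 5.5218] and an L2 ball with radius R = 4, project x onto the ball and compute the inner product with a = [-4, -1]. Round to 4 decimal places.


Step 1: Compute ||x|| (intermediates to 6 decimals).
||x|| = sqrt(6.1046^2 + 5.5218^2) = 8.231429
Step 2: Project.
Since ||x|| > R, scale = R/||x|| = 4/8.231429 = 0.485942, proj(x) = scale * x
proj(x) = [2.966482, 2.683275]
Step 3: Dot product.
a^T * proj(x) = -4*2.966482 - 1*2.683275 = -14.5492


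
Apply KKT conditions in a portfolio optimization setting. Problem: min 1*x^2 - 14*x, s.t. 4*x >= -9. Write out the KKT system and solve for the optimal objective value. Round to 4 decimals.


Step 1: Try lambda = 0 (constraint inactive).
Stationarity: 2*1*x - 14 = 0
x* = 14/(2*1) = 7.0
Check constraint: 4*7.0 = 28.0 >= -9 -- satisfied.
Step 2: Compute optimal value.
f(x*) = 1*7.0^2 - 14*7.0 = -49.0


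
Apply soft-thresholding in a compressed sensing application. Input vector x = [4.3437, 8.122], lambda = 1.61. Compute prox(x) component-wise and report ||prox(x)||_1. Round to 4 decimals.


Soft-thresholding with lambda = 1.61:
prox(4.3437) = sign(4.3437)*max(|4.3437| - 1.61, 0) = 2.7337
prox(8.122) = sign(8.122)*max(|8.122| - 1.61, 0) = 6.512
prox(x) = [2.7337, 6.512]
||prox(x)||_1 = 2.7337 + 6.512 = 9.2457


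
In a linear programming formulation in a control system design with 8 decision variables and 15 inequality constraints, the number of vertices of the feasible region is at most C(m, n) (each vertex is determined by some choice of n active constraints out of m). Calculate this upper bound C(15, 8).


Each vertex corresponds to some choice of n active constraints out of m, so the number of vertices is at most C(m, n) = m! / (n!(m-n)!).
m = 15, n = 8
Numerator: 15 * 14 * 13 * 12 * 11 * 10 * 9 * 8
Denominator: 8! = 40320
C(15, 8) = 6435


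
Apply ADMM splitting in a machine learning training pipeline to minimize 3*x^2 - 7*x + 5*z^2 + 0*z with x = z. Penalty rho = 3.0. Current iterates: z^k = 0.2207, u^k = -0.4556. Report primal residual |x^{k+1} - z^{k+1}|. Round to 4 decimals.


ADMM iteration with rho = 3.0, z^k = 0.2207, u^k = -0.4556
Step 1: x-update.
Minimize 3*x^2 - 7*x + (3.0/2)*(x - 0.2207 - 0.4556)^2
FOC: (2*3 + 3.0)*x = 7 + 3.0*(0.2207 + 0.4556)
x^{k+1} = 1.0032
Step 2: z-update.
Minimize 5*z^2 + 0*z + (3.0/2)*(1.0032 - z - 0.4556)^2
FOC: (2*5 + 3.0)*z = 0 + 3.0*(1.0032 - 0.4556)
z^{k+1} = 0.1264
Step 3: u-update.
u^{k+1} = -0.4556 + 1.0032 - 0.1264 = 0.4212
Step 4: Primal residual = |1.0032 - 0.1264| = 0.8768


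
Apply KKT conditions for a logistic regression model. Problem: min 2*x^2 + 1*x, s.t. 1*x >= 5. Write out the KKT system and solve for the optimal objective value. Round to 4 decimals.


Step 1: Try lambda = 0 (constraint inactive).
x_unc = -1/(2*2) = -0.25
Check: 1*-0.25 = -0.25 < 5 -- violated!
Step 2: Constraint must be active: 1*x = 5
x* = 5/1 = 5.0
lambda = (2*2*5.0 + 1)/1 = 21.0
Step 3: Compute optimal value.
f(x*) = 2*5.0^2 + 1*5.0 = 55.0


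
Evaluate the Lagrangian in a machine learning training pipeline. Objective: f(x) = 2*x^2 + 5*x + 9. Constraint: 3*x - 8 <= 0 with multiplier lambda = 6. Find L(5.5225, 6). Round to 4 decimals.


Step 1: Evaluate f(x).
f(5.5225) = 2*5.5225^2 + 5*5.5225 + 9 = 97.6085
Step 2: Evaluate g(x).
g(5.5225) = 3*5.5225 - 8 = 8.5675
Step 3: Compute Lagrangian.
L = 97.6085 + 6*8.5675 = 149.0135


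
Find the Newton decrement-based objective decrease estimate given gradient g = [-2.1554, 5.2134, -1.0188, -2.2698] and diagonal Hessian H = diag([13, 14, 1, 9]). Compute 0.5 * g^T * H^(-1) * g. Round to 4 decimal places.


Step 1: H is diagonal, so H^(-1) * g = [-0.1658, 0.3724, -1.0188, -0.2522].
Step 2: g^T H^(-1) g = sum_i g_i^2 / H_ii
  = (-2.1554)^2/13 + (5.2134)^2/14 + (-1.0188)^2/1 + (-2.2698)^2/9
  = 0.3574 + 1.9414 + 1.038 + 0.5724 = 3.9092
Step 3: Objective decrease = 0.5 * g^T H^(-1) g = 1.9546


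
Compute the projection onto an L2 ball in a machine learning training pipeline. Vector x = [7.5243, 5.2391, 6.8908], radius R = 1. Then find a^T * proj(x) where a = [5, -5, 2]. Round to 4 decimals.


Step 1: Compute ||x|| (intermediates to 6 decimals).
||x|| = sqrt(7.5243^2 + 5.2391^2 + 6.8908^2) = 11.469367
Step 2: Project.
Since ||x|| > R, scale = R/||x|| = 1/11.469367 = 0.087189, proj(x) = scale * x
proj(x) = [0.656036, 0.456792, 0.600802]
Step 3: Dot product.
a^T * proj(x) = 5*0.656036 - 5*0.456792 + 2*0.600802 = 2.1978


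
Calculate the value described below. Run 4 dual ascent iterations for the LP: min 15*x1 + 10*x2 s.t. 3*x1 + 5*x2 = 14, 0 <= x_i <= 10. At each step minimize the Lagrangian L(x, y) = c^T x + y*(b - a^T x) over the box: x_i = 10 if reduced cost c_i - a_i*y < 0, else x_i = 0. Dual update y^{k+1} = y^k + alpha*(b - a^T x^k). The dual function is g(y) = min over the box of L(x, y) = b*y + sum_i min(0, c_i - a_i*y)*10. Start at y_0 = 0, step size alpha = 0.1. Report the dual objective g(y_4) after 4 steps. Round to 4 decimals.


Dual ascent for LP: min 15*x1 + 10*x2, 3*x1 + 5*x2 = 14, 0 <= x_i <= 10
Step 1: y^k = 0.0, reduced costs: (15.0, 10.0)
  x^k = (0.0, 0.0), subgradient = b - a^T x = 14.0
  y^{k+1} = 0.0 + 0.1*14.0 = 1.4
Step 2: y^k = 1.4, reduced costs: (10.8, 3.0)
  x^k = (0.0, 0.0), subgradient = b - a^T x = 14.0
  y^{k+1} = 1.4 + 0.1*14.0 = 2.8
Step 3: y^k = 2.8, reduced costs: (6.6, -4.0)
  x^k = (0.0, 10.0), subgradient = b - a^T x = -36.0
  y^{k+1} = 2.8 + 0.1*-36.0 = -0.8
Step 4: y^k = -0.8, reduced costs: (17.4, 14.0)
  x^k = (0.0, 0.0), subgradient = b - a^T x = 14.0
  y^{k+1} = -0.8 + 0.1*14.0 = 0.6
Dual objective at y_4 = 0.6: reduced costs (13.2, 7.0), box minimizer x = (0.0, 0.0)
g(y_4) = b*y + (c1 - a1*y)*x1 + (c2 - a2*y)*x2 = 14*0.6 + 13.2*0.0 + 7.0*0.0 = 8.4 + 0.0 + 0.0 = 8.4


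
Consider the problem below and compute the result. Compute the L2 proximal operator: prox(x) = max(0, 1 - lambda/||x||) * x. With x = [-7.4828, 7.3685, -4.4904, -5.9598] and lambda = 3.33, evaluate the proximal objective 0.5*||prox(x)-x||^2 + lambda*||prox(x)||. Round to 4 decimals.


Step 1: Compute ||x||.
||x|| = 12.8829
Step 2: Compute scaling factor.
scale = max(0, 1 - 3.33/12.8829) = 0.7415
Step 3: prox(x) = [-5.5486, 5.4639, -3.3297, -4.4193]
||prox(x)|| = 9.5529
Step 4: Proximal objective.
0.5*||prox-x||^2 = 5.5445
lambda*||prox|| = 31.8112
Total = 37.3557


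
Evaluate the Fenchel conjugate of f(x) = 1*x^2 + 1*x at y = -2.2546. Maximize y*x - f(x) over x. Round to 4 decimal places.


f*(y) = sup_x {y*x - a*x^2 - b*x} = sup_x {(y-b)*x - a*x^2}
FOC: (y - b) - 2a*x = 0 => x* = (y - b)/(2a)
x* = (-2.2546 - 1)/(2*1) = -1.6273
f*(-2.2546) = (y-b)^2/(4a) = (-2.2546 - 1)^2/(4*1)
= 10.5924/4 = 2.6481


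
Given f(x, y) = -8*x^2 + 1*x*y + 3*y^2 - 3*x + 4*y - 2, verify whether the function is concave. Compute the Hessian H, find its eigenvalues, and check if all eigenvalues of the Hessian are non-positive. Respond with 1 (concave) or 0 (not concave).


The Hessian of f(x,y) = -8*x^2 + 1*x*y + 3*y^2 - 3*x + 4*y - 2 is:
H = [[-16, 1], [1, 6]]
Trace = -16 + 6 = -10
Determinant = -16*6 - (1)^2 = -97
Discriminant = (-10)^2 - 4*-97 = 488.0
Eigenvalues: lambda_1 = -16.0454, lambda_2 = 6.0454
The function is not concave.

0


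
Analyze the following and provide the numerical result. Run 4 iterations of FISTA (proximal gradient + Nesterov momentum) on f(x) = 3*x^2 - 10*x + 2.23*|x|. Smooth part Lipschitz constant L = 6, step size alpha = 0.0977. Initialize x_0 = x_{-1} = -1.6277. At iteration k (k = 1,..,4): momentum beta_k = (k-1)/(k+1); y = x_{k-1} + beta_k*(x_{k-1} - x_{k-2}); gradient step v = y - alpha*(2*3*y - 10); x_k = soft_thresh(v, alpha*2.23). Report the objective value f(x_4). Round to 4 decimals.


FISTA on f(x) = 3*x^2 - 10*x + 2.23*|x|
L = 6, alpha = 0.0977
Iteration 1: beta = 0.0, y = -1.6277 + 0.0*(-1.6277 + 1.6277) = -1.6277
  grad(y) = -19.7662, v = y - alpha*grad = 0.3035
  prox(v) = soft_thresh(0.3035, 0.2179) = 0.0856
Iteration 2: beta = 0.3333, y = 0.0856 + 0.3333*(0.0856 + 1.6277) = 0.6567
  grad(y) = -6.0599, v = y - alpha*grad = 1.2487
  prox(v) = soft_thresh(1.2487, 0.2179) = 1.0309
Iteration 3: beta = 0.5, y = 1.0309 + 0.5*(1.0309 - 0.0856) = 1.5035
  grad(y) = -0.979, v = y - alpha*grad = 1.5991
  prox(v) = soft_thresh(1.5991, 0.2179) = 1.3813
Iteration 4: beta = 0.6, y = 1.3813 + 0.6*(1.3813 - 1.0309) = 1.5915
  grad(y) = -0.4508, v = y - alpha*grad = 1.6356
  prox(v) = soft_thresh(1.6356, 0.2179) = 1.4177
f(x_4) = 3*1.4177^2 - 10*1.4177 + 2.23*|1.4177| = -4.9859


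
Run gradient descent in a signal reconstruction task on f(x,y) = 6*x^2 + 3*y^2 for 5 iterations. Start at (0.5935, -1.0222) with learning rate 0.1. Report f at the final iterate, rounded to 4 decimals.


Gradient descent on f(x,y) = 6*x^2 + 3*y^2.
Starting point: (0.5935, -1.0222), alpha = 0.1
Step 1: grad_x = 2*6*0.5935 = 7.122, grad_y = 2*3*-1.0222 = -6.1332
  x_1 = 0.5935 - 0.1*7.122 = -0.1187
  y_1 = -1.0222 - 0.1*-6.1332 = -0.4089
Step 2: grad_x = 2*6*-0.1187 = -1.4244, grad_y = 2*3*-0.4089 = -2.4533
  x_2 = -0.1187 - 0.1*-1.4244 = 0.0237
  y_2 = -0.4089 - 0.1*-2.4533 = -0.1636
Step 3: grad_x = 2*6*0.0237 = 0.2849, grad_y = 2*3*-0.1636 = -0.9813
  x_3 = 0.0237 - 0.1*0.2849 = -0.0047
  y_3 = -0.1636 - 0.1*-0.9813 = -0.0654
Step 4: grad_x = 2*6*-0.0047 = -0.057, grad_y = 2*3*-0.0654 = -0.3925
  x_4 = -0.0047 - 0.1*-0.057 = 0.0009
  y_4 = -0.0654 - 0.1*-0.3925 = -0.0262
Step 5: grad_x = 2*6*0.0009 = 0.0114, grad_y = 2*3*-0.0262 = -0.157
  x_5 = 0.0009 - 0.1*0.0114 = -0.0002
  y_5 = -0.0262 - 0.1*-0.157 = -0.0105
f(-0.0002, -0.0105) = 6*(-0.0002)^2 + 3*(-0.0105)^2 = 0.0003


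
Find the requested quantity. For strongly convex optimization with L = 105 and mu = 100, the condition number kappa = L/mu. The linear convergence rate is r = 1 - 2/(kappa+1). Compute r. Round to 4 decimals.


Step 1: Compute the condition number.
kappa = L/mu = 105/100 = 1.05
Step 2: Compute the convergence rate.
r = 1 - 2/(kappa + 1) = 1 - 2*mu/(L + mu) = (L - mu)/(L + mu) = 5/205 = 0.0244


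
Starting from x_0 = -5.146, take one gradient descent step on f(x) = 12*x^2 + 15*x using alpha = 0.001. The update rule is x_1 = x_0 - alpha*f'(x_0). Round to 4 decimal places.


We compute the gradient at x_0 and apply the update.
f'(x) = 24*x + 15
f'(-5.146) = 24*-5.146 + 15 = -108.504
x_1 = -5.146 - 0.001*-108.504 = -5.0375


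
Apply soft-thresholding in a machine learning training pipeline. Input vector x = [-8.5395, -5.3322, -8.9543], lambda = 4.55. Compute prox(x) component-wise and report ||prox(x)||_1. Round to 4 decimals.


Soft-thresholding with lambda = 4.55:
prox(-8.5395) = sign(-8.5395)*max(|-8.5395| - 4.55, 0) = -3.9895
prox(-5.3322) = sign(-5.3322)*max(|-5.3322| - 4.55, 0) = -0.7822
prox(-8.9543) = sign(-8.9543)*max(|-8.9543| - 4.55, 0) = -4.4043
prox(x) = [-3.9895, -0.7822, -4.4043]
||prox(x)||_1 = 3.9895 + 0.7822 + 4.4043 = 9.176


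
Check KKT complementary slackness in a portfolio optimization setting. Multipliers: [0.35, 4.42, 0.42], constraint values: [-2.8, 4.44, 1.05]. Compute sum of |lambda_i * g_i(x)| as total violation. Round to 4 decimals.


KKT complementary slackness check:
lambda_1 * g_1 = 0.35 * -2.8 = -0.98
lambda_2 * g_2 = 4.42 * 4.44 = 19.6248
lambda_3 * g_3 = 0.42 * 1.05 = 0.441
Total violation = 0.98 + 19.6248 + 0.441 = 21.0458


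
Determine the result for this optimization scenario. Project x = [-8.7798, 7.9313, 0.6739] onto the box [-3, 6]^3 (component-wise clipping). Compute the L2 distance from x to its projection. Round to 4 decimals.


Project each component onto [-3, 6].
clip(-8.7798) = -3.0, clip(7.9313) = 6.0, clip(0.6739) = 0.6739
Projection = [-3.0, 6.0, 0.6739]
Squared diffs: [33.4061, 3.7299, 0.0]
Distance = sqrt(37.136) = 6.0939


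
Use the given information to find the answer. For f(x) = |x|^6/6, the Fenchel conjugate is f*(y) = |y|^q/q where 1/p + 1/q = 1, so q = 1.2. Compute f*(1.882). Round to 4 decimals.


The conjugate exponent q satisfies 1/p + 1/q = 1.
p = 6, so q = 6/(6 - 1) = 1.2
|y|^q = 1.882^1.2 = 2.1357
f*(1.882) = 2.1357 / 1.2 = 1.7798


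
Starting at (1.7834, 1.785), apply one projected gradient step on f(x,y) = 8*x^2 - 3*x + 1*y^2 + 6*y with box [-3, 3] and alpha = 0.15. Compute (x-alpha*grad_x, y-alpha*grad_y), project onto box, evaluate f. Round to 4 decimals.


Step 1: Compute gradient at (1.7834, 1.785).
grad_x = 2*8*1.7834 - 3 = 25.5344
grad_y = 2*1*1.785 + 6 = 9.57
Step 2: Gradient step.
x_raw = 1.7834 - 0.15*25.5344 = -2.0468
y_raw = 1.785 - 0.15*9.57 = 0.3495
Step 3: Project onto [-3, 3].
x_proj = clip(-2.0468) = -2.0468
y_proj = clip(0.3495) = 0.3495
Step 4: Evaluate f.
f(-2.0468, 0.3495) = 41.8732


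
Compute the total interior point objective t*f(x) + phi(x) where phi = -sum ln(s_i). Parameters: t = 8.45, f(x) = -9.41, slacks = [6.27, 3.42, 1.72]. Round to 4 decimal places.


Step 1: Compute log-barrier.
ln values: [1.8358, 1.2296, 0.5423]
phi = -(1.8358 + 1.2296 + 0.5423) = -3.6077
Step 2: Compute augmented objective.
t*f(x) = 8.45*-9.41 = -79.5145
Total = -79.5145 - 3.6077 = -83.1222


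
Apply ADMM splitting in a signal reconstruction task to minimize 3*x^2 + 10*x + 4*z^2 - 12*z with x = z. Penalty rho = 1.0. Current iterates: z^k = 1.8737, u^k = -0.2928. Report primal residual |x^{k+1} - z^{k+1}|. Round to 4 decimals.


ADMM iteration with rho = 1.0, z^k = 1.8737, u^k = -0.2928
Step 1: x-update.
Minimize 3*x^2 + 10*x + (1.0/2)*(x - 1.8737 - 0.2928)^2
FOC: (2*3 + 1.0)*x = -10 + 1.0*(1.8737 + 0.2928)
x^{k+1} = -1.1191
Step 2: z-update.
Minimize 4*z^2 - 12*z + (1.0/2)*(-1.1191 - z - 0.2928)^2
FOC: (2*4 + 1.0)*z = 12 + 1.0*(-1.1191 - 0.2928)
z^{k+1} = 1.1765
Step 3: u-update.
u^{k+1} = -0.2928 - 1.1191 - 1.1765 = -2.5883
Step 4: Primal residual = |-1.1191 - 1.1765| = 2.2955


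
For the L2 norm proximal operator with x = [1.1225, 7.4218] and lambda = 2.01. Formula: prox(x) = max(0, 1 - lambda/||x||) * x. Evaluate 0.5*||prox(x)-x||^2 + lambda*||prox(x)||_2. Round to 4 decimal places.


Step 1: Compute ||x||.
||x|| = 7.5062
Step 2: Compute scaling factor.
scale = max(0, 1 - 2.01/7.5062) = 0.7322
Step 3: prox(x) = [0.8219, 5.4344]
||prox(x)|| = 5.4962
Step 4: Proximal objective.
0.5*||prox-x||^2 = 2.0201
lambda*||prox|| = 11.0474
Total = 13.0674


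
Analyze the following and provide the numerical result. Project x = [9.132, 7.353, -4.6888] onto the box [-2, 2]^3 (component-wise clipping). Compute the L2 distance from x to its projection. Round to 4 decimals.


Project each component onto [-2, 2].
clip(9.132) = 2.0, clip(7.353) = 2.0, clip(-4.6888) = -2.0
Projection = [2.0, 2.0, -2.0]
Squared diffs: [50.8654, 28.6546, 7.2296]
Distance = sqrt(86.7496) = 9.314


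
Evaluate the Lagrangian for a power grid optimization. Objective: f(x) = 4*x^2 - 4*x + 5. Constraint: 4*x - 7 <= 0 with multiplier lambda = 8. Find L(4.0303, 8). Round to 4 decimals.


Step 1: Evaluate f(x).
f(4.0303) = 4*4.0303^2 - 4*4.0303 + 5 = 53.8521
Step 2: Evaluate g(x).
g(4.0303) = 4*4.0303 - 7 = 9.1212
Step 3: Compute Lagrangian.
L = 53.8521 + 8*9.1212 = 126.8217


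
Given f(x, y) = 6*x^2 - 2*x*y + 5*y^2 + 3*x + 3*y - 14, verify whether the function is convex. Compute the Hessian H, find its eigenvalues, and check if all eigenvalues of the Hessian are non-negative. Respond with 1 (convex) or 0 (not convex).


The Hessian of f(x,y) = 6*x^2 - 2*x*y + 5*y^2 + 3*x + 3*y - 14 is:
H = [[12, -2], [-2, 10]]
Trace = 12 + 10 = 22
Determinant = 12*10 - (-2)^2 = 116
Discriminant = (22)^2 - 4*116 = 20.0
Eigenvalues: lambda_1 = 8.7639, lambda_2 = 13.2361
The function is convex.

1


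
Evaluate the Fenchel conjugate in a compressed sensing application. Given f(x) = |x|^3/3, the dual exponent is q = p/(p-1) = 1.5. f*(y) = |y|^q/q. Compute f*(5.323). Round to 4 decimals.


The conjugate exponent q satisfies 1/p + 1/q = 1.
p = 3, so q = 3/(3 - 1) = 1.5
|y|^q = 5.323^1.5 = 12.281
f*(5.323) = 12.281 / 1.5 = 8.1874


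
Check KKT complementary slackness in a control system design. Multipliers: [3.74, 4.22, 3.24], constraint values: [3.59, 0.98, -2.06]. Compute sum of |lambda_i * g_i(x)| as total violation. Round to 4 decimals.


KKT complementary slackness check:
lambda_1 * g_1 = 3.74 * 3.59 = 13.4266
lambda_2 * g_2 = 4.22 * 0.98 = 4.1356
lambda_3 * g_3 = 3.24 * -2.06 = -6.6744
Total violation = 13.4266 + 4.1356 + 6.6744 = 24.2366


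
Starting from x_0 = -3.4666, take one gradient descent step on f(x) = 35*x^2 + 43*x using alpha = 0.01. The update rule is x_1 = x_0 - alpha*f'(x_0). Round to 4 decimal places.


We compute the gradient at x_0 and apply the update.
f'(x) = 70*x + 43
f'(-3.4666) = 70*-3.4666 + 43 = -199.662
x_1 = -3.4666 - 0.01*-199.662 = -1.47


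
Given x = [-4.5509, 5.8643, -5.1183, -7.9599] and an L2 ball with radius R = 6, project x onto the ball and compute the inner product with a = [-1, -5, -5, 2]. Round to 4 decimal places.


Step 1: Compute ||x|| (intermediates to 6 decimals).
||x|| = sqrt((-4.5509)^2 + 5.8643^2 + (-5.1183)^2 + (-7.9599)^2) = 12.027373
Step 2: Project.
Since ||x|| > R, scale = R/||x|| = 6/12.027373 = 0.498862, proj(x) = scale * x
proj(x) = [-2.270271, 2.925476, -2.553325, -3.970892]
Step 3: Dot product.
a^T * proj(x) = -1*(-2.270271) - 5*2.925476 - 5*(-2.553325) + 2*(-3.970892) = -7.5323


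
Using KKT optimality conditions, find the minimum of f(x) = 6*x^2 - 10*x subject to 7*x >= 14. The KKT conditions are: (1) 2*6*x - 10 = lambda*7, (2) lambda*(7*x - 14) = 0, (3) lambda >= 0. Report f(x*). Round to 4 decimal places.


Step 1: Try lambda = 0 (constraint inactive).
x_unc = 10/(2*6) = 0.8333
Check: 7*0.8333 = 5.8331 < 14 -- violated!
Step 2: Constraint must be active: 7*x = 14
x* = 14/7 = 2.0
lambda = (2*6*2.0 - 10)/7 = 2.0
Step 3: Compute optimal value.
f(x*) = 6*2.0^2 - 10*2.0 = 4.0


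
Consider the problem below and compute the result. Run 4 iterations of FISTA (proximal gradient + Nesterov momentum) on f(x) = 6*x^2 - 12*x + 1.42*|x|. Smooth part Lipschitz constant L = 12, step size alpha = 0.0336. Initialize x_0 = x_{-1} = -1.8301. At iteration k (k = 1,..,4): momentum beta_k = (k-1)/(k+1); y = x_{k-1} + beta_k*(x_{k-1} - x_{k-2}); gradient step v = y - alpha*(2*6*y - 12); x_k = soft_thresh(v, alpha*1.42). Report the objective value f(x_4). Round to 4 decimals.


FISTA on f(x) = 6*x^2 - 12*x + 1.42*|x|
L = 12, alpha = 0.0336
Iteration 1: beta = 0.0, y = -1.8301 + 0.0*(-1.8301 + 1.8301) = -1.8301
  grad(y) = -33.9612, v = y - alpha*grad = -0.689
  prox(v) = soft_thresh(-0.689, 0.0477) = -0.6413
Iteration 2: beta = 0.3333, y = -0.6413 + 0.3333*(-0.6413 + 1.8301) = -0.245
  grad(y) = -14.9403, v = y - alpha*grad = 0.257
  prox(v) = soft_thresh(0.257, 0.0477) = 0.2093
Iteration 3: beta = 0.5, y = 0.2093 + 0.5*(0.2093 + 0.6413) = 0.6345
  grad(y) = -4.3856, v = y - alpha*grad = 0.7819
  prox(v) = soft_thresh(0.7819, 0.0477) = 0.7342
Iteration 4: beta = 0.6, y = 0.7342 + 0.6*(0.7342 - 0.2093) = 1.0491
  grad(y) = 0.5896, v = y - alpha*grad = 1.0293
  prox(v) = soft_thresh(1.0293, 0.0477) = 0.9816
f(x_4) = 6*0.9816^2 - 12*0.9816 + 1.42*|0.9816| = -4.6041


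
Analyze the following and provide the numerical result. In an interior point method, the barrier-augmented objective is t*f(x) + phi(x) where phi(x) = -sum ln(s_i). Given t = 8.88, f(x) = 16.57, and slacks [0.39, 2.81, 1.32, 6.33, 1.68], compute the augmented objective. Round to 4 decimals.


Step 1: Compute log-barrier.
ln values: [-0.9416, 1.0332, 0.2776, 1.8453, 0.5188]
phi = -(-0.9416 + 1.0332 + 0.2776 + 1.8453 + 0.5188) = -2.7333
Step 2: Compute augmented objective.
t*f(x) = 8.88*16.57 = 147.1416
Total = 147.1416 - 2.7333 = 144.4083


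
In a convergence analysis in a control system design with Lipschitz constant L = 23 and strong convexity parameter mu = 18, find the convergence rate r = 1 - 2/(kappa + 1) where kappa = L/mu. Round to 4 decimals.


Step 1: Compute the condition number.
kappa = L/mu = 23/18 = 1.2778
Step 2: Compute the convergence rate.
r = 1 - 2/(kappa + 1) = 1 - 2*mu/(L + mu) = (L - mu)/(L + mu) = 5/41 = 0.122


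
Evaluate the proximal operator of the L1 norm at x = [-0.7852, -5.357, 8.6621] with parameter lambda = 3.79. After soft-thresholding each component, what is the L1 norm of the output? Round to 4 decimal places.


Soft-thresholding with lambda = 3.79:
prox(-0.7852) = sign(-0.7852)*max(|-0.7852| - 3.79, 0) = 0.0
prox(-5.357) = sign(-5.357)*max(|-5.357| - 3.79, 0) = -1.567
prox(8.6621) = sign(8.6621)*max(|8.6621| - 3.79, 0) = 4.8721
prox(x) = [0.0, -1.567, 4.8721]
||prox(x)||_1 = 0.0 + 1.567 + 4.8721 = 6.4391


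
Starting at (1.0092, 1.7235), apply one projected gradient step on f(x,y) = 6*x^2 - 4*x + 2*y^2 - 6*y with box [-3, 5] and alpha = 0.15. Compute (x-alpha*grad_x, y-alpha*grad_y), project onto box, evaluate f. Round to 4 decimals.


Step 1: Compute gradient at (1.0092, 1.7235).
grad_x = 2*6*1.0092 - 4 = 8.1104
grad_y = 2*2*1.7235 - 6 = 0.894
Step 2: Gradient step.
x_raw = 1.0092 - 0.15*8.1104 = -0.2074
y_raw = 1.7235 - 0.15*0.894 = 1.5894
Step 3: Project onto [-3, 5].
x_proj = clip(-0.2074) = -0.2074
y_proj = clip(1.5894) = 1.5894
Step 4: Evaluate f.
f(-0.2074, 1.5894) = -3.3966


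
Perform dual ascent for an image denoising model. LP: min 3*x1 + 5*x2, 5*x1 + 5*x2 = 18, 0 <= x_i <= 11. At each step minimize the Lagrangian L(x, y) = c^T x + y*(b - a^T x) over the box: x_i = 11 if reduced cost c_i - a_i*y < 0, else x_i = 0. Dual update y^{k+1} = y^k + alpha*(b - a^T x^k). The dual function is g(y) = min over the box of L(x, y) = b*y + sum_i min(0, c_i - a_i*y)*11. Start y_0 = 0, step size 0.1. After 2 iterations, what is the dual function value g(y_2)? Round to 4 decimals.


Dual ascent for LP: min 3*x1 + 5*x2, 5*x1 + 5*x2 = 18, 0 <= x_i <= 11
Step 1: y^k = 0.0, reduced costs: (3.0, 5.0)
  x^k = (0.0, 0.0), subgradient = b - a^T x = 18.0
  y^{k+1} = 0.0 + 0.1*18.0 = 1.8
Step 2: y^k = 1.8, reduced costs: (-6.0, -4.0)
  x^k = (11.0, 11.0), subgradient = b - a^T x = -92.0
  y^{k+1} = 1.8 + 0.1*-92.0 = -7.4
Dual objective at y_2 = -7.4: reduced costs (40.0, 42.0), box minimizer x = (0.0, 0.0)
g(y_2) = b*y + (c1 - a1*y)*x1 + (c2 - a2*y)*x2 = 18*(-7.4) + 40.0*0.0 + 42.0*0.0 = -133.2 + 0.0 + 0.0 = -133.2


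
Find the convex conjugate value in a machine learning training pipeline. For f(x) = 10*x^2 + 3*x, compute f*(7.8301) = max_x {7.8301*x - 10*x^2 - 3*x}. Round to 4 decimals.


f*(y) = sup_x {y*x - a*x^2 - b*x} = sup_x {(y-b)*x - a*x^2}
FOC: (y - b) - 2a*x = 0 => x* = (y - b)/(2a)
x* = (7.8301 - 3)/(2*10) = 0.2415
f*(7.8301) = (y-b)^2/(4a) = (7.8301 - 3)^2/(4*10)
= 23.3299/40 = 0.5832


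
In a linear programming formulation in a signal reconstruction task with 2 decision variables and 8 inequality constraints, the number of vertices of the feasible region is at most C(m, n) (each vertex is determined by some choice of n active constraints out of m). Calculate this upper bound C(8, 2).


Each vertex corresponds to some choice of n active constraints out of m, so the number of vertices is at most C(m, n) = m! / (n!(m-n)!).
m = 8, n = 2
Numerator: 8 * 7
Denominator: 2! = 2
C(8, 2) = 28


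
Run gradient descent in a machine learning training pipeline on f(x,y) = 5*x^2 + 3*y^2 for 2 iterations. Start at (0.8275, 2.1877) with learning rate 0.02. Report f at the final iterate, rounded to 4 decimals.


Gradient descent on f(x,y) = 5*x^2 + 3*y^2.
Starting point: (0.8275, 2.1877), alpha = 0.02
Step 1: grad_x = 2*5*0.8275 = 8.275, grad_y = 2*3*2.1877 = 13.1262
  x_1 = 0.8275 - 0.02*8.275 = 0.662
  y_1 = 2.1877 - 0.02*13.1262 = 1.9252
Step 2: grad_x = 2*5*0.662 = 6.62, grad_y = 2*3*1.9252 = 11.5511
  x_2 = 0.662 - 0.02*6.62 = 0.5296
  y_2 = 1.9252 - 0.02*11.5511 = 1.6942
f(0.5296, 1.6942) = 5*0.5296^2 + 3*1.6942^2 = 10.0129


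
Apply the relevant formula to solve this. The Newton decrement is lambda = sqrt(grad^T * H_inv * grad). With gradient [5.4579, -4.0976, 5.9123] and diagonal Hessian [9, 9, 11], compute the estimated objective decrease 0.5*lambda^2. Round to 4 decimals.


Step 1: H is diagonal, so H^(-1) * g = [0.6064, -0.4553, 0.5375].
Step 2: g^T H^(-1) g = sum_i g_i^2 / H_ii
  = (5.4579)^2/9 + (-4.0976)^2/9 + (5.9123)^2/11
  = 3.3099 + 1.8656 + 3.1778 = 8.3532
Step 3: Objective decrease = 0.5 * g^T H^(-1) g = 4.1766


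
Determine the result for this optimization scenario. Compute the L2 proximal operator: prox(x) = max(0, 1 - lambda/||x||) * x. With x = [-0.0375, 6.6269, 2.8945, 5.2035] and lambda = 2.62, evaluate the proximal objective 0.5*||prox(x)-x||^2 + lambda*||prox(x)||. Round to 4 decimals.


Step 1: Compute ||x||.
||x|| = 8.9091
Step 2: Compute scaling factor.
scale = max(0, 1 - 2.62/8.9091) = 0.7059
Step 3: prox(x) = [-0.0265, 4.678, 2.0433, 3.6732]
||prox(x)|| = 6.2891
Step 4: Proximal objective.
0.5*||prox-x||^2 = 3.4322
lambda*||prox|| = 16.4774
Total = 19.9096


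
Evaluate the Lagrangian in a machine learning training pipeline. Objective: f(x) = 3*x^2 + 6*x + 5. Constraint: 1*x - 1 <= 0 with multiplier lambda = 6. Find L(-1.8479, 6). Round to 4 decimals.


Step 1: Evaluate f(x).
f(-1.8479) = 3*(-1.8479)^2 + 6*(-1.8479) + 5 = 4.1568
Step 2: Evaluate g(x).
g(-1.8479) = 1*-1.8479 - 1 = -2.8479
Step 3: Compute Lagrangian.
L = 4.1568 + 6*-2.8479 = -12.9306


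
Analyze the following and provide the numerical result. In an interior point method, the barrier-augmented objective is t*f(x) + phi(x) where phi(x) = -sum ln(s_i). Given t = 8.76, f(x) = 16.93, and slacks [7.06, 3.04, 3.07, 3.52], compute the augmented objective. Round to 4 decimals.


Step 1: Compute log-barrier.
ln values: [1.9544, 1.1119, 1.1217, 1.2585]
phi = -(1.9544 + 1.1119 + 1.1217 + 1.2585) = -5.4464
Step 2: Compute augmented objective.
t*f(x) = 8.76*16.93 = 148.3068
Total = 148.3068 - 5.4464 = 142.8604


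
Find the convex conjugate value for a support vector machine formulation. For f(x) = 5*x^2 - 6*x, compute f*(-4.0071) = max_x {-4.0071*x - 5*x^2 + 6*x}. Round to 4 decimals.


f*(y) = sup_x {y*x - a*x^2 - b*x} = sup_x {(y-b)*x - a*x^2}
FOC: (y - b) - 2a*x = 0 => x* = (y - b)/(2a)
x* = (-4.0071 + 6)/(2*5) = 0.1993
f*(-4.0071) = (y-b)^2/(4a) = (-4.0071 + 6)^2/(4*5)
= 3.9717/20 = 0.1986


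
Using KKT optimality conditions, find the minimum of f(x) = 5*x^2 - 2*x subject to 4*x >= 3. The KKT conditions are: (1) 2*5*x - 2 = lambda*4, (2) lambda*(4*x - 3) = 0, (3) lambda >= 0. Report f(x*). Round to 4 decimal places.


Step 1: Try lambda = 0 (constraint inactive).
x_unc = 2/(2*5) = 0.2
Check: 4*0.2 = 0.8 < 3 -- violated!
Step 2: Constraint must be active: 4*x = 3
x* = 3/4 = 0.75
lambda = (2*5*0.75 - 2)/4 = 1.375
Step 3: Compute optimal value.
f(x*) = 5*0.75^2 - 2*0.75 = 1.3125


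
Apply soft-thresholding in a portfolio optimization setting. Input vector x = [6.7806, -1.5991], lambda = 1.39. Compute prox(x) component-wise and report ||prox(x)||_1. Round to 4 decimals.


Soft-thresholding with lambda = 1.39:
prox(6.7806) = sign(6.7806)*max(|6.7806| - 1.39, 0) = 5.3906
prox(-1.5991) = sign(-1.5991)*max(|-1.5991| - 1.39, 0) = -0.2091
prox(x) = [5.3906, -0.2091]
||prox(x)||_1 = 5.3906 + 0.2091 = 5.5997


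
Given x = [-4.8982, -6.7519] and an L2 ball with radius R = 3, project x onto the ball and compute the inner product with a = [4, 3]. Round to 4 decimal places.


Step 1: Compute ||x|| (intermediates to 6 decimals).
||x|| = sqrt((-4.8982)^2 + (-6.7519)^2) = 8.341494
Step 2: Project.
Since ||x|| > R, scale = R/||x|| = 3/8.341494 = 0.359648, proj(x) = scale * x
proj(x) = [-1.761628, -2.428307]
Step 3: Dot product.
a^T * proj(x) = 4*(-1.761628) + 3*(-2.428307) = -14.3314


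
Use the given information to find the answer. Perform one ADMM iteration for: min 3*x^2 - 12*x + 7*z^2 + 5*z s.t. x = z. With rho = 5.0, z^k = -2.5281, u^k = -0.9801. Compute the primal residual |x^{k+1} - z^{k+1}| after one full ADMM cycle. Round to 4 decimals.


ADMM iteration with rho = 5.0, z^k = -2.5281, u^k = -0.9801
Step 1: x-update.
Minimize 3*x^2 - 12*x + (5.0/2)*(x + 2.5281 - 0.9801)^2
FOC: (2*3 + 5.0)*x = 12 + 5.0*(-2.5281 + 0.9801)
x^{k+1} = 0.3873
Step 2: z-update.
Minimize 7*z^2 + 5*z + (5.0/2)*(0.3873 - z - 0.9801)^2
FOC: (2*7 + 5.0)*z = -5 + 5.0*(0.3873 - 0.9801)
z^{k+1} = -0.4192
Step 3: u-update.
u^{k+1} = -0.9801 + 0.3873 + 0.4192 = -0.1737
Step 4: Primal residual = |0.3873 + 0.4192| = 0.8064


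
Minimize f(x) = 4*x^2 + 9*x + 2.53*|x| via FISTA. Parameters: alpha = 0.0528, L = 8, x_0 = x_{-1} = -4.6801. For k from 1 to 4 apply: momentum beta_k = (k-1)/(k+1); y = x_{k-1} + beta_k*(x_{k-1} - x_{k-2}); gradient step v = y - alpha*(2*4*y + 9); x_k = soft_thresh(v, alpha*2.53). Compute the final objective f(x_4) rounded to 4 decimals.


FISTA on f(x) = 4*x^2 + 9*x + 2.53*|x|
L = 8, alpha = 0.0528
Iteration 1: beta = 0.0, y = -4.6801 + 0.0*(-4.6801 + 4.6801) = -4.6801
  grad(y) = -28.4408, v = y - alpha*grad = -3.1784
  prox(v) = soft_thresh(-3.1784, 0.1336) = -3.0448
Iteration 2: beta = 0.3333, y = -3.0448 + 0.3333*(-3.0448 + 4.6801) = -2.4998
  grad(y) = -10.998, v = y - alpha*grad = -1.9191
  prox(v) = soft_thresh(-1.9191, 0.1336) = -1.7855
Iteration 3: beta = 0.5, y = -1.7855 + 0.5*(-1.7855 + 3.0448) = -1.1558
  grad(y) = -0.2463, v = y - alpha*grad = -1.1428
  prox(v) = soft_thresh(-1.1428, 0.1336) = -1.0092
Iteration 4: beta = 0.6, y = -1.0092 + 0.6*(-1.0092 + 1.7855) = -0.5434
  grad(y) = 4.6525, v = y - alpha*grad = -0.7891
  prox(v) = soft_thresh(-0.7891, 0.1336) = -0.6555
f(x_4) = 4*(-0.6555)^2 + 9*(-0.6555) + 2.53*|-0.6555| = -2.5224


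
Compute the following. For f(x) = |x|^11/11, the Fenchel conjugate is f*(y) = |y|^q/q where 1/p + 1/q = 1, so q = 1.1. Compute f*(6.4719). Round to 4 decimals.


The conjugate exponent q satisfies 1/p + 1/q = 1.
p = 11, so q = 11/(11 - 1) = 1.1
|y|^q = 6.4719^1.1 = 7.8007
f*(6.4719) = 7.8007 / 1.1 = 7.0916


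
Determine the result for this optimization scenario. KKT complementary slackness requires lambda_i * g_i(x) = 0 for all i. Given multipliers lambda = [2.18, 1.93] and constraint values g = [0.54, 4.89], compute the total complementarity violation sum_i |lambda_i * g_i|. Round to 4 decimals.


KKT complementary slackness check:
lambda_1 * g_1 = 2.18 * 0.54 = 1.1772
lambda_2 * g_2 = 1.93 * 4.89 = 9.4377
Total violation = 1.1772 + 9.4377 = 10.6149


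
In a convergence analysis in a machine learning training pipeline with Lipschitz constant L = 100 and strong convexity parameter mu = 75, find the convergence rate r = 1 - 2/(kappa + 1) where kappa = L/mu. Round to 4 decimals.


Step 1: Compute the condition number.
kappa = L/mu = 100/75 = 1.3333
Step 2: Compute the convergence rate.
r = 1 - 2/(kappa + 1) = 1 - 2*mu/(L + mu) = (L - mu)/(L + mu) = 25/175 = 0.1429


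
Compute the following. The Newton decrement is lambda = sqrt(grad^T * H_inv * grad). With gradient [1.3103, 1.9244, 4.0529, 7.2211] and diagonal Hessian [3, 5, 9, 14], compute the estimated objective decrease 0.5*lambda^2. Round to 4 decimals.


Step 1: H is diagonal, so H^(-1) * g = [0.4368, 0.3849, 0.4503, 0.5158].
Step 2: g^T H^(-1) g = sum_i g_i^2 / H_ii
  = (1.3103)^2/3 + (1.9244)^2/5 + (4.0529)^2/9 + (7.2211)^2/14
  = 0.5723 + 0.7407 + 1.8251 + 3.7246 = 6.8627
Step 3: Objective decrease = 0.5 * g^T H^(-1) g = 3.4313


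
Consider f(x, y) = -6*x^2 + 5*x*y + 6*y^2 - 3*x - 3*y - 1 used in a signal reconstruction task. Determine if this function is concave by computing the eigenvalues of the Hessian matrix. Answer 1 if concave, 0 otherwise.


The Hessian of f(x,y) = -6*x^2 + 5*x*y + 6*y^2 - 3*x - 3*y - 1 is:
H = [[-12, 5], [5, 12]]
Trace = -12 + 12 = 0
Determinant = -12*12 - (5)^2 = -169
Discriminant = (0)^2 - 4*-169 = 676.0
Eigenvalues: lambda_1 = -13.0, lambda_2 = 13.0
The function is not concave.

0


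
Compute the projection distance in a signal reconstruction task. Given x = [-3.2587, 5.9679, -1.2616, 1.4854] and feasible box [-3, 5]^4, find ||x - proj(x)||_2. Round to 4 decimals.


Project each component onto [-3, 5].
clip(-3.2587) = -3.0, clip(5.9679) = 5.0, clip(-1.2616) = -1.2616, clip(1.4854) = 1.4854
Projection = [-3.0, 5.0, -1.2616, 1.4854]
Squared diffs: [0.0669, 0.9368, 0.0, 0.0]
Distance = sqrt(1.0037) = 1.0019


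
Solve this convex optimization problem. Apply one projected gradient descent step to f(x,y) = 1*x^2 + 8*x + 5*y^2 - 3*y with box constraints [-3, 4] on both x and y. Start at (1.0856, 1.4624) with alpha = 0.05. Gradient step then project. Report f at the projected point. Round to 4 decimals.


Step 1: Compute gradient at (1.0856, 1.4624).
grad_x = 2*1*1.0856 + 8 = 10.1712
grad_y = 2*5*1.4624 - 3 = 11.624
Step 2: Gradient step.
x_raw = 1.0856 - 0.05*10.1712 = 0.577
y_raw = 1.4624 - 0.05*11.624 = 0.8812
Step 3: Project onto [-3, 4].
x_proj = clip(0.577) = 0.577
y_proj = clip(0.8812) = 0.8812
Step 4: Evaluate f.
f(0.577, 0.8812) = 6.1883


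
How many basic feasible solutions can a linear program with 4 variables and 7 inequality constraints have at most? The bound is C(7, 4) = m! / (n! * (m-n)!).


Each vertex corresponds to some choice of n active constraints out of m, so the number of vertices is at most C(m, n) = m! / (n!(m-n)!).
m = 7, n = 4
Numerator: 7 * 6 * 5 * 4
Denominator: 4! = 24
C(7, 4) = 35


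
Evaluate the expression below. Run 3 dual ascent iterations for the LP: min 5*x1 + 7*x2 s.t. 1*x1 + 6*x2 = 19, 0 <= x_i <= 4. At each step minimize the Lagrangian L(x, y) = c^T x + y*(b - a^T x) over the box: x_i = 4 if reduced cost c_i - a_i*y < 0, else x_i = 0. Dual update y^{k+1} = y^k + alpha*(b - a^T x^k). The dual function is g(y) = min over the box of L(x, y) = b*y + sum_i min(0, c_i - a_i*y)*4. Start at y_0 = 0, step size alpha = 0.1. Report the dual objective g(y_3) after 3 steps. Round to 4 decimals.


Dual ascent for LP: min 5*x1 + 7*x2, 1*x1 + 6*x2 = 19, 0 <= x_i <= 4
Step 1: y^k = 0.0, reduced costs: (5.0, 7.0)
  x^k = (0.0, 0.0), subgradient = b - a^T x = 19.0
  y^{k+1} = 0.0 + 0.1*19.0 = 1.9
Step 2: y^k = 1.9, reduced costs: (3.1, -4.4)
  x^k = (0.0, 4.0), subgradient = b - a^T x = -5.0
  y^{k+1} = 1.9 + 0.1*-5.0 = 1.4
Step 3: y^k = 1.4, reduced costs: (3.6, -1.4)
  x^k = (0.0, 4.0), subgradient = b - a^T x = -5.0
  y^{k+1} = 1.4 + 0.1*-5.0 = 0.9
Dual objective at y_3 = 0.9: reduced costs (4.1, 1.6), box minimizer x = (0.0, 0.0)
g(y_3) = b*y + (c1 - a1*y)*x1 + (c2 - a2*y)*x2 = 19*0.9 + 4.1*0.0 + 1.6*0.0 = 17.1 + 0.0 + 0.0 = 17.1


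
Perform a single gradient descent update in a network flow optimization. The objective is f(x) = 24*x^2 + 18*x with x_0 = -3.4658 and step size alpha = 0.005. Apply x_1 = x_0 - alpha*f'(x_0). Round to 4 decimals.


We compute the gradient at x_0 and apply the update.
f'(x) = 48*x + 18
f'(-3.4658) = 48*-3.4658 + 18 = -148.3584
x_1 = -3.4658 - 0.005*-148.3584 = -2.724


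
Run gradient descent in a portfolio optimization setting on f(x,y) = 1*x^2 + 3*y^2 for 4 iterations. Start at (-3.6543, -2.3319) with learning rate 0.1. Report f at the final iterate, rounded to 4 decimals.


Gradient descent on f(x,y) = 1*x^2 + 3*y^2.
Starting point: (-3.6543, -2.3319), alpha = 0.1
Step 1: grad_x = 2*1*-3.6543 = -7.3086, grad_y = 2*3*-2.3319 = -13.9914
  x_1 = -3.6543 - 0.1*-7.3086 = -2.9234
  y_1 = -2.3319 - 0.1*-13.9914 = -0.9328
Step 2: grad_x = 2*1*-2.9234 = -5.8469, grad_y = 2*3*-0.9328 = -5.5966
  x_2 = -2.9234 - 0.1*-5.8469 = -2.3388
  y_2 = -0.9328 - 0.1*-5.5966 = -0.3731
Step 3: grad_x = 2*1*-2.3388 = -4.6775, grad_y = 2*3*-0.3731 = -2.2386
  x_3 = -2.3388 - 0.1*-4.6775 = -1.871
  y_3 = -0.3731 - 0.1*-2.2386 = -0.1492
Step 4: grad_x = 2*1*-1.871 = -3.742, grad_y = 2*3*-0.1492 = -0.8954
  x_4 = -1.871 - 0.1*-3.742 = -1.4968
  y_4 = -0.1492 - 0.1*-0.8954 = -0.0597
f(-1.4968, -0.0597) = 1*(-1.4968)^2 + 3*(-0.0597)^2 = 2.2511


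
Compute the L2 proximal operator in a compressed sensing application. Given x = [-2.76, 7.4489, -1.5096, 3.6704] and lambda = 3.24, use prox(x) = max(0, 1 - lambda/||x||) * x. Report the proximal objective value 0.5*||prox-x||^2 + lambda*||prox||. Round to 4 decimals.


Step 1: Compute ||x||.
||x|| = 8.88
Step 2: Compute scaling factor.
scale = max(0, 1 - 3.24/8.88) = 0.6351
Step 3: prox(x) = [-1.753, 4.7311, -0.9588, 2.3312]
||prox(x)|| = 5.64
Step 4: Proximal objective.
0.5*||prox-x||^2 = 5.2488
lambda*||prox|| = 18.2736
Total = 23.5224


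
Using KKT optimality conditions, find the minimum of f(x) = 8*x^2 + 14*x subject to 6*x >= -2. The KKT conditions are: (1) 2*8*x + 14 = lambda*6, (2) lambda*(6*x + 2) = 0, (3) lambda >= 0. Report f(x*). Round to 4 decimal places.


Step 1: Try lambda = 0 (constraint inactive).
x_unc = -14/(2*8) = -0.875
Check: 6*-0.875 = -5.25 < -2 -- violated!
Step 2: Constraint must be active: 6*x = -2
x* = -2/6 = -1/3 = -0.3333 (rounded; the exact value -1/3 is used below)
lambda = (2*8*(-1/3) + 14)/6 = 1.4444
Step 3: Compute optimal value.
f(x*) = 8*(-1/3)^2 + 14*(-1/3) = -3.7778


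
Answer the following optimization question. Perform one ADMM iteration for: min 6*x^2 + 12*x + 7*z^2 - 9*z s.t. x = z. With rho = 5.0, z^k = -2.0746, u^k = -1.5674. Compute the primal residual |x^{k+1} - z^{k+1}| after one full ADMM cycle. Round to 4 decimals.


ADMM iteration with rho = 5.0, z^k = -2.0746, u^k = -1.5674
Step 1: x-update.
Minimize 6*x^2 + 12*x + (5.0/2)*(x + 2.0746 - 1.5674)^2
FOC: (2*6 + 5.0)*x = -12 + 5.0*(-2.0746 + 1.5674)
x^{k+1} = -0.8551
Step 2: z-update.
Minimize 7*z^2 - 9*z + (5.0/2)*(-0.8551 - z - 1.5674)^2
FOC: (2*7 + 5.0)*z = 9 + 5.0*(-0.8551 - 1.5674)
z^{k+1} = -0.1638
Step 3: u-update.
u^{k+1} = -1.5674 - 0.8551 + 0.1638 = -2.2587
Step 4: Primal residual = |-0.8551 + 0.1638| = 0.6913


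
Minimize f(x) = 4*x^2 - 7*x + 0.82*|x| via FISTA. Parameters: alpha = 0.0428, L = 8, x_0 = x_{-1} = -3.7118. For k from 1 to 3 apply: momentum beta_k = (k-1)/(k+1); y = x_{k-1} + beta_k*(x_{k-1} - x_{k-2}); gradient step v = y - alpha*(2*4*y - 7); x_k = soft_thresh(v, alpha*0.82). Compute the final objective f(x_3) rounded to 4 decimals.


FISTA on f(x) = 4*x^2 - 7*x + 0.82*|x|
L = 8, alpha = 0.0428
Iteration 1: beta = 0.0, y = -3.7118 + 0.0*(-3.7118 + 3.7118) = -3.7118
  grad(y) = -36.6944, v = y - alpha*grad = -2.1413
  prox(v) = soft_thresh(-2.1413, 0.0351) = -2.1062
Iteration 2: beta = 0.3333, y = -2.1062 + 0.3333*(-2.1062 + 3.7118) = -1.571
  grad(y) = -19.5678, v = y - alpha*grad = -0.7335
  prox(v) = soft_thresh(-0.7335, 0.0351) = -0.6984
Iteration 3: beta = 0.5, y = -0.6984 + 0.5*(-0.6984 + 2.1062) = 0.0055
  grad(y) = -6.9558, v = y - alpha*grad = 0.3032
  prox(v) = soft_thresh(0.3032, 0.0351) = 0.2681
f(x_3) = 4*0.2681^2 - 7*0.2681 + 0.82*|0.2681| = -1.3695


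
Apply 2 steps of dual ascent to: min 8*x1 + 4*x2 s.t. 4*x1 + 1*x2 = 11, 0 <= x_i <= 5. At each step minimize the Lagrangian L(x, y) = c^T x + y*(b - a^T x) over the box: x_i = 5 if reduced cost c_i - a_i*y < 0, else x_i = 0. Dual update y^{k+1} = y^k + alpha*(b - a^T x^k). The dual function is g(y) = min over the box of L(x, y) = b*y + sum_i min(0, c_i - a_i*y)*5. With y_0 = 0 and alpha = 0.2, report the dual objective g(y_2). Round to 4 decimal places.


Dual ascent for LP: min 8*x1 + 4*x2, 4*x1 + 1*x2 = 11, 0 <= x_i <= 5
Step 1: y^k = 0.0, reduced costs: (8.0, 4.0)
  x^k = (0.0, 0.0), subgradient = b - a^T x = 11.0
  y^{k+1} = 0.0 + 0.2*11.0 = 2.2
Step 2: y^k = 2.2, reduced costs: (-0.8, 1.8)
  x^k = (5.0, 0.0), subgradient = b - a^T x = -9.0
  y^{k+1} = 2.2 + 0.2*-9.0 = 0.4
Dual objective at y_2 = 0.4: reduced costs (6.4, 3.6), box minimizer x = (0.0, 0.0)
g(y_2) = b*y + (c1 - a1*y)*x1 + (c2 - a2*y)*x2 = 11*0.4 + 6.4*0.0 + 3.6*0.0 = 4.4 + 0.0 + 0.0 = 4.4
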